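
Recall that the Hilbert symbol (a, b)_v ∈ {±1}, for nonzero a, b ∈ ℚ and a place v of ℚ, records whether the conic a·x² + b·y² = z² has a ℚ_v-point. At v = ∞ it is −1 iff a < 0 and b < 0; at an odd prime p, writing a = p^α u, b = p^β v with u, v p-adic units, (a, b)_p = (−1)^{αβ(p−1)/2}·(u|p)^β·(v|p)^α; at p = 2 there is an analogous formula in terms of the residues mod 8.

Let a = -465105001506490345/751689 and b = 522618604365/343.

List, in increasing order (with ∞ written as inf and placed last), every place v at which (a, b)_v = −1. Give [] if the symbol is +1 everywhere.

[2, 3, 7, 11, 17, 19]

(a, b) ≡ (-250705, 7402395) mod (ℚ^×)²; places V = {2, 3, 5, 7, 11, 13, 17, 19, 29, 37, ∞}.
(a,b)_19: α=5, u≡15; β=2, v≡2 (mod 19); (15|19)=-1, (2|19)=-1; sign (−1)^0·-1^2·-1^5 = -1.
(a,b)_∞: sgn(-250705)=−, sgn(7402395)=+, so +1.
(a,b)_2: α=0, β=0; u≡7, v≡3 (mod 8); ε(u)ε(v)=1·1, αω(v)=0·1, βω(u)=0·0; sum ≡ 1  ⇒  -1.
(a,b)_37: α=0, u≡33; β=2, v≡33 (mod 37); (33|37)=+1, (33|37)=+1; sign (−1)^0·+1^2·+1^0 = +1.
(a,b)_7: α=7, u≡2; β=-3, v≡4 (mod 7); (2|7)=+1, (4|7)=+1; sign (−1)^1·+1^-3·+1^7 = -1.
(a,b)_3: α=-2, u≡2; β=1, v≡1 (mod 3); (2|3)=-1, (1|3)=+1; sign (−1)^0·-1^1·+1^-2 = -1.
(a,b)_13: α=1, u≡7; β=1, v≡6 (mod 13); (7|13)=-1, (6|13)=-1; sign (−1)^0·-1^1·-1^1 = +1.
(a,b)_11: α=2, u≡6; β=1, v≡3 (mod 11); (6|11)=-1, (3|11)=+1; sign (−1)^0·-1^1·+1^2 = -1.
(a,b)_29: α=1, u≡15; β=1, v≡10 (mod 29); (15|29)=-1, (10|29)=-1; sign (−1)^0·-1^1·-1^1 = +1.
(a,b)_5: α=1, u≡4; β=1, v≡1 (mod 5); (4|5)=+1, (1|5)=+1; sign (−1)^0·+1^1·+1^1 = +1.
(a,b)_17: α=-4, u≡12; β=1, v≡7 (mod 17); (12|17)=-1, (7|17)=-1; sign (−1)^0·-1^1·-1^-4 = -1.
(-250705, 7402395 / ℚ) ramifies at {2, 3, 7, 11, 17, 19}: a division algebra.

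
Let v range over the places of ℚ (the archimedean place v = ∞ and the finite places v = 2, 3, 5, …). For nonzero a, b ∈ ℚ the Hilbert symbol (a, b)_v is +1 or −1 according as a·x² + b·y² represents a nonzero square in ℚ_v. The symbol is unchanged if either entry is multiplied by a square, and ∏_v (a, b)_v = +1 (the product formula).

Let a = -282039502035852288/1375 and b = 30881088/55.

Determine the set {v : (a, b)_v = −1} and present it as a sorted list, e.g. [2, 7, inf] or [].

[2, 37]

(a, b) ≡ (-385, 327635) mod (ℚ^×)²; places V = {2, 3, 5, 7, 11, 13, 23, 37, ∞}.
(a,b)_5: α=-3, u≡2; β=-1, v≡3 (mod 5); (2|5)=-1, (3|5)=-1; sign (−1)^0·-1^-1·-1^-3 = +1.
(a,b)_7: α=3, u≡2; β=1, v≡5 (mod 7); (2|7)=+1, (5|7)=-1; sign (−1)^1·+1^1·-1^3 = +1.
(a,b)_∞: sgn(-385)=−, sgn(327635)=+, so +1.
(a,b)_11: α=-1, u≡5; β=-1, v≡8 (mod 11); (5|11)=+1, (8|11)=-1; sign (−1)^1·+1^-1·-1^-1 = +1.
(a,b)_23: α=2, u≡9; β=1, v≡6 (mod 23); (9|23)=+1, (6|23)=+1; sign (−1)^0·+1^1·+1^2 = +1.
(a,b)_37: α=2, u≡14; β=1, v≡7 (mod 37); (14|37)=-1, (7|37)=+1; sign (−1)^0·-1^1·+1^2 = -1.
(a,b)_13: α=2, u≡5; β=0, v≡10 (mod 13); (5|13)=-1, (10|13)=+1; sign (−1)^0·-1^0·+1^2 = +1.
(a,b)_2: α=10, β=6; u≡7, v≡3 (mod 8); ε(u)ε(v)=1·1, αω(v)=10·1, βω(u)=6·0; sum ≡ 1  ⇒  -1.
(a,b)_3: α=8, u≡2; β=4, v≡2 (mod 3); (2|3)=-1, (2|3)=-1; sign (−1)^0·-1^4·-1^8 = +1.
(-385, 327635 / ℚ) ramifies at {2, 37}: a division algebra.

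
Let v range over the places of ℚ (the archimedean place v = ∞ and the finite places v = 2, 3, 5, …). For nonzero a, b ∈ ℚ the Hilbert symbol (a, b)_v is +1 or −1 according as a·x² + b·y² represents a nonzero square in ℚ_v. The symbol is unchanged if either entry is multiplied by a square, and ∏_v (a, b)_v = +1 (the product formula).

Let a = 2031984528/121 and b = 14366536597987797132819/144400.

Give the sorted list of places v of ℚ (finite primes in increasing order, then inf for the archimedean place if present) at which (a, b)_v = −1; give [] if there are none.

(a, b) ≡ (2697, 29971) mod (ℚ^×)²; places V = {2, 3, 5, 7, 11, 13, 17, 19, 29, 31, 41, 43, ∞}.
(a,b)_∞: sgn(2697)=+, sgn(29971)=+, so +1.
(a,b)_3: α=1, u≡2; β=2, v≡1 (mod 3); (2|3)=-1, (1|3)=+1; sign (−1)^0·-1^2·+1^1 = +1.
(a,b)_7: α=2, u≡4; β=4, v≡1 (mod 7); (4|7)=+1, (1|7)=+1; sign (−1)^0·+1^4·+1^2 = +1.
(a,b)_31: α=3, u≡18; β=4, v≡8 (mod 31); (18|31)=+1, (8|31)=+1; sign (−1)^0·+1^4·+1^3 = +1.
(a,b)_11: α=-2, u≡2; β=0, v≡10 (mod 11); (2|11)=-1, (10|11)=-1; sign (−1)^0·-1^0·-1^-2 = +1.
(a,b)_29: α=1, u≡28; β=2, v≡11 (mod 29); (28|29)=+1, (11|29)=-1; sign (−1)^0·+1^2·-1^1 = -1.
(a,b)_17: α=0, u≡14; β=1, v≡7 (mod 17); (14|17)=-1, (7|17)=-1; sign (−1)^0·-1^1·-1^0 = -1.
(a,b)_19: α=0, u≡3; β=-2, v≡13 (mod 19); (3|19)=-1, (13|19)=-1; sign (−1)^0·-1^-2·-1^0 = +1.
(a,b)_43: α=0, u≡10; β=1, v≡1 (mod 43); (10|43)=+1, (1|43)=+1; sign (−1)^0·+1^1·+1^0 = +1.
(a,b)_13: α=0, u≡7; β=4, v≡5 (mod 13); (7|13)=-1, (5|13)=-1; sign (−1)^0·-1^4·-1^0 = +1.
(a,b)_5: α=0, u≡3; β=-2, v≡4 (mod 5); (3|5)=-1, (4|5)=+1; sign (−1)^0·-1^-2·+1^0 = +1.
(a,b)_41: α=0, u≡36; β=1, v≡19 (mod 41); (36|41)=+1, (19|41)=-1; sign (−1)^0·+1^1·-1^0 = +1.
(a,b)_2: α=4, β=-4; u≡1, v≡3 (mod 8); ε(u)ε(v)=0·1, αω(v)=4·1, βω(u)=-4·0; sum ≡ 0  ⇒  +1.
(2697, 29971 / ℚ) ramifies at {17, 29}: a division algebra.

[17, 29]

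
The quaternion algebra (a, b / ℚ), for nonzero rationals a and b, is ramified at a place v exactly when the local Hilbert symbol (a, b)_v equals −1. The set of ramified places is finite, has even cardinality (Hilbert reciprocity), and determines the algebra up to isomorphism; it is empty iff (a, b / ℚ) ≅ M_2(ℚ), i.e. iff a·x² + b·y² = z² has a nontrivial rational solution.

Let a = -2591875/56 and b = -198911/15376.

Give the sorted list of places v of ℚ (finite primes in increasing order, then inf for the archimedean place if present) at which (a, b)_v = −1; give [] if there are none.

[11, 13, 29, inf]

Mod squares: a ≡ -58058, b ≡ -551. Check v ∈ {∞, 2, 5, 7, 11, 13, 19, 29, 31}.
v=∞: -58058 < 0 and -551 < 0  ⇒  (a,b)_∞ = -1.
v=7: a=7^-1·(≡1), b=7^0·(≡2) mod 7; (1|7)=+1, (2|7)=+1; (−1)^{-1·0·3}·(+1)^0·(+1)^-1 = +1.
v=31: a=31^0·(≡20), b=31^-2·(≡1) mod 31; (20|31)=+1, (1|31)=+1; (−1)^{0·-2·15}·(+1)^-2·(+1)^0 = +1.
v=29: a=29^1·(≡13), b=29^1·(≡12) mod 29; (13|29)=+1, (12|29)=-1; (−1)^{1·1·14}·(+1)^1·(-1)^1 = -1.
v=11: a=11^1·(≡6), b=11^0·(≡10) mod 11; (6|11)=-1, (10|11)=-1; (−1)^{1·0·5}·(-1)^0·(-1)^1 = -1.
v=13: a=13^1·(≡8), b=13^0·(≡8) mod 13; (8|13)=-1, (8|13)=-1; (−1)^{1·0·6}·(-1)^0·(-1)^1 = -1.
v=5: a=5^4·(≡3), b=5^0·(≡4) mod 5; (3|5)=-1, (4|5)=+1; (−1)^{4·0·2}·(-1)^0·(+1)^4 = +1.
v=19: a=19^0·(≡9), b=19^3·(≡17) mod 19; (9|19)=+1, (17|19)=+1; (−1)^{0·3·9}·(+1)^3·(+1)^0 = +1.
v=2: v_2(a)=-3, v_2(b)=-4; units ≡ 3, 1 (mod 8); ε·ε+αω+βω = 1·0+-3·0+-4·1 ≡ 0  ⇒  (a,b)_2 = +1.
Ram(-58058, -551) = {11, 13, 29, ∞}; no ℚ_11-point on the conic.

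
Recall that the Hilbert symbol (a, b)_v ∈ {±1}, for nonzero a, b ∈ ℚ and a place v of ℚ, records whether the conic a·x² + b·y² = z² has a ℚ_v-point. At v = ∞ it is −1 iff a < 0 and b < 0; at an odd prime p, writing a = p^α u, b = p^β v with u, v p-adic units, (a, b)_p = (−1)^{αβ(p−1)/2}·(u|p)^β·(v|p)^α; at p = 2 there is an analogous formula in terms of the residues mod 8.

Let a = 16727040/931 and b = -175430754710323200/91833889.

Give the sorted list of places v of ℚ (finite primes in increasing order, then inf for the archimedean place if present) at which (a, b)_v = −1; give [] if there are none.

[5, 11]

Mod squares: a ≡ 285, b ≡ -627. Check v ∈ {∞, 2, 3, 5, 7, 11, 19, 37}.
v=2: v_2(a)=10, v_2(b)=20; units ≡ 5, 5 (mod 8); ε·ε+αω+βω = 0·0+10·1+20·1 ≡ 0  ⇒  (a,b)_2 = +1.
v=11: a=11^2·(≡2), b=11^5·(≡1) mod 11; (2|11)=-1, (1|11)=+1; (−1)^{2·5·5}·(-1)^5·(+1)^2 = -1.
v=∞: 285 > 0 and -627 < 0  ⇒  (a,b)_∞ = +1.
v=3: a=3^3·(≡2), b=3^7·(≡1) mod 3; (2|3)=-1, (1|3)=+1; (−1)^{3·7·1}·(-1)^7·(+1)^3 = +1.
v=5: a=5^1·(≡3), b=5^2·(≡3) mod 5; (3|5)=-1, (3|5)=-1; (−1)^{1·2·2}·(-1)^2·(-1)^1 = -1.
v=7: a=7^-2·(≡3), b=7^-2·(≡5) mod 7; (3|7)=-1, (5|7)=-1; (−1)^{-2·-2·3}·(-1)^-2·(-1)^-2 = +1.
v=37: a=37^0·(≡1), b=37^-4·(≡6) mod 37; (1|37)=+1, (6|37)=-1; (−1)^{0·-4·18}·(+1)^-4·(-1)^0 = +1.
v=19: a=19^-1·(≡13), b=19^1·(≡4) mod 19; (13|19)=-1, (4|19)=+1; (−1)^{-1·1·9}·(-1)^1·(+1)^-1 = +1.
Ram(285, -627) = {5, 11}; no ℚ_5-point on the conic.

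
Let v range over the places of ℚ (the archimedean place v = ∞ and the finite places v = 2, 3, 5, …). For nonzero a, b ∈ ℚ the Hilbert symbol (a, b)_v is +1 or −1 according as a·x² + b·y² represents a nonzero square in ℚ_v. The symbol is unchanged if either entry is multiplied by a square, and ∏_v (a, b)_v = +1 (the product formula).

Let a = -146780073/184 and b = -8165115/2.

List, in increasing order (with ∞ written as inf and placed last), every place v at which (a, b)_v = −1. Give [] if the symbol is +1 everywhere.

(a, b) ≡ (-1518, -70) mod (ℚ^×)²; places V = {2, 3, 5, 7, 11, 19, 23, 37, ∞}.
(a,b)_3: α=3, u≡1; β=2, v≡2 (mod 3); (1|3)=+1, (2|3)=-1; sign (−1)^0·+1^2·-1^3 = -1.
(a,b)_2: α=-3, β=-1; u≡1, v≡5 (mod 8); ε(u)ε(v)=0·0, αω(v)=-3·1, βω(u)=-1·0; sum ≡ 1  ⇒  -1.
(a,b)_37: α=2, u≡28; β=0, v≡4 (mod 37); (28|37)=+1, (4|37)=+1; sign (−1)^0·+1^0·+1^2 = +1.
(a,b)_5: α=0, u≡3; β=1, v≡1 (mod 5); (3|5)=-1, (1|5)=+1; sign (−1)^0·-1^1·+1^0 = -1.
(a,b)_11: α=1, u≡9; β=0, v≡10 (mod 11); (9|11)=+1, (10|11)=-1; sign (−1)^0·+1^0·-1^1 = -1.
(a,b)_7: α=0, u≡4; β=3, v≡1 (mod 7); (4|7)=+1, (1|7)=+1; sign (−1)^0·+1^3·+1^0 = +1.
(a,b)_19: α=2, u≡2; β=0, v≡1 (mod 19); (2|19)=-1, (1|19)=+1; sign (−1)^0·-1^0·+1^2 = +1.
(a,b)_23: α=-1, u≡2; β=2, v≡22 (mod 23); (2|23)=+1, (22|23)=-1; sign (−1)^0·+1^2·-1^-1 = -1.
(a,b)_∞: sgn(-1518)=−, sgn(-70)=−, so -1.
(-1518, -70 / ℚ) ramifies at {2, 3, 5, 11, 23, ∞}: a division algebra.

[2, 3, 5, 11, 23, inf]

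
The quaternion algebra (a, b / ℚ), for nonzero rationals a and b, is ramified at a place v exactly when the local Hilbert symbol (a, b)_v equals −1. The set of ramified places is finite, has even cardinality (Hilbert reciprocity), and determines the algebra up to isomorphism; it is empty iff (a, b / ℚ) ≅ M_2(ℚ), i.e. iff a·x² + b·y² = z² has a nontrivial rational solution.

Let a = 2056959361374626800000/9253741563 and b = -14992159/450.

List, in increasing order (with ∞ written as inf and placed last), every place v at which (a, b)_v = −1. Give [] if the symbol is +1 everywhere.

Mod squares: a ≡ 7410, b ≡ -177422. Check v ∈ {∞, 2, 3, 5, 7, 11, 13, 17, 19, 23, 29}.
v=29: a=29^2·(≡17), b=29^1·(≡24) mod 29; (17|29)=-1, (24|29)=+1; (−1)^{2·1·14}·(-1)^1·(+1)^2 = -1.
v=13: a=13^5·(≡7), b=13^2·(≡5) mod 13; (7|13)=-1, (5|13)=-1; (−1)^{5·2·6}·(-1)^2·(-1)^5 = -1.
v=2: v_2(a)=7, v_2(b)=-1; units ≡ 1, 1 (mod 8); ε·ε+αω+βω = 0·0+7·0+-1·0 ≡ 0  ⇒  (a,b)_2 = +1.
v=19: a=19^3·(≡15), b=19^1·(≡8) mod 19; (15|19)=-1, (8|19)=-1; (−1)^{3·1·9}·(-1)^1·(-1)^3 = -1.
v=5: a=5^5·(≡2), b=5^-2·(≡2) mod 5; (2|5)=-1, (2|5)=-1; (−1)^{5·-2·2}·(-1)^-2·(-1)^5 = -1.
v=∞: 7410 > 0 and -177422 < 0  ⇒  (a,b)_∞ = +1.
v=17: a=17^-2·(≡4), b=17^0·(≡7) mod 17; (4|17)=+1, (7|17)=-1; (−1)^{-2·0·8}·(+1)^0·(-1)^-2 = +1.
v=11: a=11^-4·(≡6), b=11^0·(≡6) mod 11; (6|11)=-1, (6|11)=-1; (−1)^{-4·0·5}·(-1)^0·(-1)^-4 = +1.
v=3: a=3^-7·(≡1), b=3^-2·(≡1) mod 3; (1|3)=+1, (1|3)=+1; (−1)^{-7·-2·1}·(+1)^-2·(+1)^-7 = +1.
v=23: a=23^0·(≡6), b=23^1·(≡22) mod 23; (6|23)=+1, (22|23)=-1; (−1)^{0·1·11}·(+1)^1·(-1)^0 = +1.
v=7: a=7^4·(≡2), b=7^1·(≡2) mod 7; (2|7)=+1, (2|7)=+1; (−1)^{4·1·3}·(+1)^1·(+1)^4 = +1.
Ram(7410, -177422) = {5, 13, 19, 29}; no ℚ_5-point on the conic.

[5, 13, 19, 29]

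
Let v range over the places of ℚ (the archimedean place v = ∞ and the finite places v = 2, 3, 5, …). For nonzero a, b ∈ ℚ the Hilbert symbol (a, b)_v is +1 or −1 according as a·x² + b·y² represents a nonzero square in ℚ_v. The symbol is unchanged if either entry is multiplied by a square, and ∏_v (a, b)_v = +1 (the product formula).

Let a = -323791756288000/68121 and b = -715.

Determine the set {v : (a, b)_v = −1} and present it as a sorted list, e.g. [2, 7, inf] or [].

Mod squares: a ≡ -70, b ≡ -715. Check v ∈ {∞, 2, 3, 5, 7, 11, 13, 29, 47}.
v=∞: -70 < 0 and -715 < 0  ⇒  (a,b)_∞ = -1.
v=5: a=5^3·(≡1), b=5^1·(≡2) mod 5; (1|5)=+1, (2|5)=-1; (−1)^{3·1·2}·(+1)^1·(-1)^3 = -1.
v=7: a=7^1·(≡4), b=7^0·(≡6) mod 7; (4|7)=+1, (6|7)=-1; (−1)^{1·0·3}·(+1)^0·(-1)^1 = -1.
v=47: a=47^2·(≡9), b=47^0·(≡37) mod 47; (9|47)=+1, (37|47)=+1; (−1)^{2·0·23}·(+1)^0·(+1)^2 = +1.
v=3: a=3^-4·(≡2), b=3^0·(≡2) mod 3; (2|3)=-1, (2|3)=-1; (−1)^{-4·0·1}·(-1)^0·(-1)^-4 = +1.
v=2: v_2(a)=13, v_2(b)=0; units ≡ 5, 5 (mod 8); ε·ε+αω+βω = 0·0+13·1+0·1 ≡ 1  ⇒  (a,b)_2 = -1.
v=29: a=29^-2·(≡11), b=29^0·(≡10) mod 29; (11|29)=-1, (10|29)=-1; (−1)^{-2·0·14}·(-1)^0·(-1)^-2 = +1.
v=13: a=13^2·(≡6), b=13^1·(≡10) mod 13; (6|13)=-1, (10|13)=+1; (−1)^{2·1·6}·(-1)^1·(+1)^2 = -1.
v=11: a=11^2·(≡6), b=11^1·(≡1) mod 11; (6|11)=-1, (1|11)=+1; (−1)^{2·1·5}·(-1)^1·(+1)^2 = -1.
Ram(-70, -715) = {2, 5, 7, 11, 13, ∞}; no ℚ_2-point on the conic.

[2, 5, 7, 11, 13, inf]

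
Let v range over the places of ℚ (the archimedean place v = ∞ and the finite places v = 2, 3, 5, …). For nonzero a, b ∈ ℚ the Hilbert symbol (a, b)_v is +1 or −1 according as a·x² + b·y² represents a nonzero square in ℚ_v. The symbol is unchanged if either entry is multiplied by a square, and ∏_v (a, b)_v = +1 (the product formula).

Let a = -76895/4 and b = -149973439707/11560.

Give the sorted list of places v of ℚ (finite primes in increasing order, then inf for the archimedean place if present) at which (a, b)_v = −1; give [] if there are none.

[7, inf]

Mod squares: a ≡ -455, b ≡ -30. Check v ∈ {∞, 2, 3, 5, 7, 13, 17}.
v=∞: -455 < 0 and -30 < 0  ⇒  (a,b)_∞ = -1.
v=5: a=5^1·(≡4), b=5^-1·(≡4) mod 5; (4|5)=+1, (4|5)=+1; (−1)^{1·-1·2}·(+1)^-1·(+1)^1 = +1.
v=3: a=3^0·(≡1), b=3^7·(≡2) mod 3; (1|3)=+1, (2|3)=-1; (−1)^{0·7·1}·(+1)^7·(-1)^0 = +1.
v=17: a=17^0·(≡16), b=17^-2·(≡4) mod 17; (16|17)=+1, (4|17)=+1; (−1)^{0·-2·8}·(+1)^-2·(+1)^0 = +1.
v=2: v_2(a)=-2, v_2(b)=-3; units ≡ 1, 1 (mod 8); ε·ε+αω+βω = 0·0+-2·0+-3·0 ≡ 0  ⇒  (a,b)_2 = +1.
v=13: a=13^3·(≡1), b=13^4·(≡4) mod 13; (1|13)=+1, (4|13)=+1; (−1)^{3·4·6}·(+1)^4·(+1)^3 = +1.
v=7: a=7^1·(≡3), b=7^4·(≡6) mod 7; (3|7)=-1, (6|7)=-1; (−1)^{1·4·3}·(-1)^4·(-1)^1 = -1.
Ram(-455, -30) = {7, ∞}; no ℚ_7-point on the conic.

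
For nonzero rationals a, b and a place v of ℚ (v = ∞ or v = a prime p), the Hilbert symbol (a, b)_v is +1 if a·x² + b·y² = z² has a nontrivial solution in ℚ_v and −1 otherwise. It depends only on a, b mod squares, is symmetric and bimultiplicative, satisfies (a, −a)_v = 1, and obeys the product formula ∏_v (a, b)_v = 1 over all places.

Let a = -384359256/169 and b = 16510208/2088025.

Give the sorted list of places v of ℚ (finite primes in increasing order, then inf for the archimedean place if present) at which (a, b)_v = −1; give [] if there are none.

Mod squares: a ≡ -1186294, b ≡ 533. Check v ∈ {∞, 2, 3, 5, 11, 13, 17, 23, 37, 41}.
v=17: a=17^1·(≡14), b=17^-4·(≡10) mod 17; (14|17)=-1, (10|17)=-1; (−1)^{1·-4·8}·(-1)^-4·(-1)^1 = -1.
v=37: a=37^1·(≡35), b=37^0·(≡17) mod 37; (35|37)=-1, (17|37)=-1; (−1)^{1·0·18}·(-1)^0·(-1)^1 = -1.
v=11: a=11^0·(≡4), b=11^2·(≡3) mod 11; (4|11)=+1, (3|11)=+1; (−1)^{0·2·5}·(+1)^2·(+1)^0 = +1.
v=13: a=13^-2·(≡5), b=13^1·(≡5) mod 13; (5|13)=-1, (5|13)=-1; (−1)^{-2·1·6}·(-1)^1·(-1)^-2 = -1.
v=41: a=41^1·(≡15), b=41^1·(≡22) mod 41; (15|41)=-1, (22|41)=-1; (−1)^{1·1·20}·(-1)^1·(-1)^1 = +1.
v=∞: -1186294 < 0 and 533 > 0  ⇒  (a,b)_∞ = +1.
v=5: a=5^0·(≡1), b=5^-2·(≡3) mod 5; (1|5)=+1, (3|5)=-1; (−1)^{0·-2·2}·(+1)^-2·(-1)^0 = +1.
v=2: v_2(a)=3, v_2(b)=8; units ≡ 5, 5 (mod 8); ε·ε+αω+βω = 0·0+3·1+8·1 ≡ 1  ⇒  (a,b)_2 = -1.
v=23: a=23^1·(≡20), b=23^0·(≡16) mod 23; (20|23)=-1, (16|23)=+1; (−1)^{1·0·11}·(-1)^0·(+1)^1 = +1.
v=3: a=3^4·(≡2), b=3^0·(≡2) mod 3; (2|3)=-1, (2|3)=-1; (−1)^{4·0·1}·(-1)^0·(-1)^4 = +1.
|Ram(-1186294, 533)| = 4, even; anisotropic at {2, 13, 17, 37}.

[2, 13, 17, 37]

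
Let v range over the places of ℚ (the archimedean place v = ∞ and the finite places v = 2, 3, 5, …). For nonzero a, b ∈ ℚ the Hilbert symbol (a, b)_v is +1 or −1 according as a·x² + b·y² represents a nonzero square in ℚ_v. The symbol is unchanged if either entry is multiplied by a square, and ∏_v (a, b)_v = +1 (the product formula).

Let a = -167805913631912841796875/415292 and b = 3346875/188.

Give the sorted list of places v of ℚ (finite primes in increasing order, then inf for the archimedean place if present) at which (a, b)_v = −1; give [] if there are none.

[3, 5, 13, 31]

(a, b) ≡ (-1988805, 27965) mod (ℚ^×)²; places V = {2, 3, 5, 7, 13, 17, 31, 47, ∞}.
(a,b)_∞: sgn(-1988805)=−, sgn(27965)=+, so +1.
(a,b)_2: α=-2, β=-2; u≡3, v≡5 (mod 8); ε(u)ε(v)=1·0, αω(v)=-2·1, βω(u)=-2·1; sum ≡ 0  ⇒  +1.
(a,b)_13: α=1, u≡1; β=0, v≡2 (mod 13); (1|13)=+1, (2|13)=-1; sign (−1)^0·+1^0·-1^1 = -1.
(a,b)_7: α=5, u≡2; β=1, v≡3 (mod 7); (2|7)=+1, (3|7)=-1; sign (−1)^1·+1^1·-1^5 = +1.
(a,b)_47: α=-3, u≡17; β=-1, v≡13 (mod 47); (17|47)=+1, (13|47)=-1; sign (−1)^1·+1^-1·-1^-3 = +1.
(a,b)_31: α=1, u≡27; β=0, v≡11 (mod 31); (27|31)=-1, (11|31)=-1; sign (−1)^0·-1^0·-1^1 = -1.
(a,b)_17: α=4, u≡8; β=1, v≡15 (mod 17); (8|17)=+1, (15|17)=+1; sign (−1)^0·+1^1·+1^4 = +1.
(a,b)_5: α=13, u≡1; β=5, v≡2 (mod 5); (1|5)=+1, (2|5)=-1; sign (−1)^0·+1^5·-1^13 = -1.
(a,b)_3: α=5, u≡2; β=2, v≡2 (mod 3); (2|3)=-1, (2|3)=-1; sign (−1)^0·-1^2·-1^5 = -1.
|Ram(-1988805, 27965)| = 4, even; anisotropic at {3, 5, 13, 31}.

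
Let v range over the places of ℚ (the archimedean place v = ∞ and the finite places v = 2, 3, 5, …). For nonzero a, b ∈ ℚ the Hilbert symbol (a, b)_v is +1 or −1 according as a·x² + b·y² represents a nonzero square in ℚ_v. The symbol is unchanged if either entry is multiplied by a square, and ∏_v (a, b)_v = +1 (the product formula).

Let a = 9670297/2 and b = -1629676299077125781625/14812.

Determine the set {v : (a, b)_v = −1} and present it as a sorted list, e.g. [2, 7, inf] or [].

[13, 17, 19, 47]

Mod squares: a ≡ 394706, b ≡ -95095. Check v ∈ {∞, 2, 3, 5, 7, 11, 13, 17, 19, 23, 47}.
v=23: a=23^0·(≡8), b=23^-2·(≡20) mod 23; (8|23)=+1, (20|23)=-1; (−1)^{0·-2·11}·(+1)^-2·(-1)^0 = +1.
v=47: a=47^1·(≡16), b=47^2·(≡15) mod 47; (16|47)=+1, (15|47)=-1; (−1)^{1·2·23}·(+1)^2·(-1)^1 = -1.
v=11: a=11^0·(≡5), b=11^1·(≡5) mod 11; (5|11)=+1, (5|11)=+1; (−1)^{0·1·5}·(+1)^1·(+1)^0 = +1.
v=5: a=5^0·(≡1), b=5^3·(≡1) mod 5; (1|5)=+1, (1|5)=+1; (−1)^{0·3·2}·(+1)^3·(+1)^0 = +1.
v=∞: 394706 > 0 and -95095 < 0  ⇒  (a,b)_∞ = +1.
v=7: a=7^2·(≡1), b=7^-1·(≡2) mod 7; (1|7)=+1, (2|7)=+1; (−1)^{2·-1·3}·(+1)^-1·(+1)^2 = +1.
v=2: v_2(a)=-1, v_2(b)=-2; units ≡ 1, 1 (mod 8); ε·ε+αω+βω = 0·0+-1·0+-2·0 ≡ 0  ⇒  (a,b)_2 = +1.
v=17: a=17^1·(≡2), b=17^2·(≡5) mod 17; (2|17)=+1, (5|17)=-1; (−1)^{1·2·8}·(+1)^2·(-1)^1 = -1.
v=3: a=3^0·(≡2), b=3^6·(≡2) mod 3; (2|3)=-1, (2|3)=-1; (−1)^{0·6·1}·(-1)^6·(-1)^0 = +1.
v=13: a=13^1·(≡11), b=13^5·(≡9) mod 13; (11|13)=-1, (9|13)=+1; (−1)^{1·5·6}·(-1)^5·(+1)^1 = -1.
v=19: a=19^1·(≡5), b=19^3·(≡5) mod 19; (5|19)=+1, (5|19)=+1; (−1)^{1·3·9}·(+1)^3·(+1)^1 = -1.
Ram(394706, -95095) = {13, 17, 19, 47}; no ℚ_13-point on the conic.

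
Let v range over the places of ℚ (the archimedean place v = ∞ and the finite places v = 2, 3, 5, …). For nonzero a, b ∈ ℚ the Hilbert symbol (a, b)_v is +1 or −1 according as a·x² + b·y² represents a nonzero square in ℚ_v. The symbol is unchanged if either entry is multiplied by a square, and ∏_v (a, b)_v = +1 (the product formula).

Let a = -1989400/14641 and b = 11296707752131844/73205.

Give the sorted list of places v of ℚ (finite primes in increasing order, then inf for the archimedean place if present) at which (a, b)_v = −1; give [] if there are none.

[2, 7, 19, 29]

(a, b) ≡ (-406, 2912605) mod (ℚ^×)²; places V = {2, 5, 7, 11, 19, 23, 29, 31, 43, ∞}.
(a,b)_11: α=-4, u≡5; β=-4, v≡4 (mod 11); (5|11)=+1, (4|11)=+1; sign (−1)^0·+1^-4·+1^-4 = +1.
(a,b)_2: α=3, β=2; u≡5, v≡5 (mod 8); ε(u)ε(v)=0·0, αω(v)=3·1, βω(u)=2·1; sum ≡ 1  ⇒  -1.
(a,b)_5: α=2, u≡4; β=-1, v≡4 (mod 5); (4|5)=+1, (4|5)=+1; sign (−1)^0·+1^-1·+1^2 = +1.
(a,b)_23: α=0, u≡13; β=1, v≡20 (mod 23); (13|23)=+1, (20|23)=-1; sign (−1)^0·+1^1·-1^0 = +1.
(a,b)_43: α=0, u≡10; β=1, v≡38 (mod 43); (10|43)=+1, (38|43)=+1; sign (−1)^0·+1^1·+1^0 = +1.
(a,b)_19: α=0, u≡3; β=1, v≡10 (mod 19); (3|19)=-1, (10|19)=-1; sign (−1)^0·-1^1·-1^0 = -1.
(a,b)_∞: sgn(-406)=−, sgn(2912605)=+, so +1.
(a,b)_31: α=0, u≡20; β=1, v≡4 (mod 31); (20|31)=+1, (4|31)=+1; sign (−1)^0·+1^1·+1^0 = +1.
(a,b)_29: α=1, u≡11; β=2, v≡26 (mod 29); (11|29)=-1, (26|29)=-1; sign (−1)^0·-1^2·-1^1 = -1.
(a,b)_7: α=3, u≡6; β=8, v≡6 (mod 7); (6|7)=-1, (6|7)=-1; sign (−1)^0·-1^8·-1^3 = -1.
Ram(-406, 2912605) = {2, 7, 19, 29}; no ℚ_2-point on the conic.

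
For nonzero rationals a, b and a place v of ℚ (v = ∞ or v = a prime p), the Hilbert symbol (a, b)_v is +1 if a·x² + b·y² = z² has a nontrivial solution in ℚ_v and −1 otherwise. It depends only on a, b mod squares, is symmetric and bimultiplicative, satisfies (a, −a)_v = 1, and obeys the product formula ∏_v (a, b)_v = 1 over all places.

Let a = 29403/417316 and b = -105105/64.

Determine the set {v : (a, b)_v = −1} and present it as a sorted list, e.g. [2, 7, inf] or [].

Mod squares: a ≡ 3, b ≡ -2145. Check v ∈ {∞, 2, 3, 5, 7, 11, 13, 17, 19}.
v=13: a=13^0·(≡12), b=13^1·(≡12) mod 13; (12|13)=+1, (12|13)=+1; (−1)^{0·1·6}·(+1)^1·(+1)^0 = +1.
v=2: v_2(a)=-2, v_2(b)=-6; units ≡ 3, 7 (mod 8); ε·ε+αω+βω = 1·1+-2·0+-6·1 ≡ 1  ⇒  (a,b)_2 = -1.
v=11: a=11^2·(≡5), b=11^1·(≡9) mod 11; (5|11)=+1, (9|11)=+1; (−1)^{2·1·5}·(+1)^1·(+1)^2 = +1.
v=3: a=3^5·(≡1), b=3^1·(≡2) mod 3; (1|3)=+1, (2|3)=-1; (−1)^{5·1·1}·(+1)^1·(-1)^5 = +1.
v=7: a=7^0·(≡6), b=7^2·(≡4) mod 7; (6|7)=-1, (4|7)=+1; (−1)^{0·2·3}·(-1)^2·(+1)^0 = +1.
v=17: a=17^-2·(≡7), b=17^0·(≡7) mod 17; (7|17)=-1, (7|17)=-1; (−1)^{-2·0·8}·(-1)^0·(-1)^-2 = +1.
v=19: a=19^-2·(≡3), b=19^0·(≡14) mod 19; (3|19)=-1, (14|19)=-1; (−1)^{-2·0·9}·(-1)^0·(-1)^-2 = +1.
v=5: a=5^0·(≡3), b=5^1·(≡1) mod 5; (3|5)=-1, (1|5)=+1; (−1)^{0·1·2}·(-1)^1·(+1)^0 = -1.
v=∞: 3 > 0 and -2145 < 0  ⇒  (a,b)_∞ = +1.
|Ram(3, -2145)| = 2, even; anisotropic at {2, 5}.

[2, 5]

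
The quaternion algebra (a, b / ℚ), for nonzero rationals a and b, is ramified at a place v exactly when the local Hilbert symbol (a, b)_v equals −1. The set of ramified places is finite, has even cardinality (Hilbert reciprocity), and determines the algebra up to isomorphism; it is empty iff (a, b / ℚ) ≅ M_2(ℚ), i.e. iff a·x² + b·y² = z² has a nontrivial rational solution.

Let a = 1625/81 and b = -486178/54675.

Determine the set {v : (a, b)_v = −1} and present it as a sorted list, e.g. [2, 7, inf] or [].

Mod squares: a ≡ 65, b ≡ -246. Check v ∈ {∞, 2, 3, 5, 7, 11, 13, 41}.
v=13: a=13^1·(≡7), b=13^0·(≡10) mod 13; (7|13)=-1, (10|13)=+1; (−1)^{1·0·6}·(-1)^0·(+1)^1 = +1.
v=5: a=5^3·(≡3), b=5^-2·(≡1) mod 5; (3|5)=-1, (1|5)=+1; (−1)^{3·-2·2}·(-1)^-2·(+1)^3 = +1.
v=11: a=11^0·(≡2), b=11^2·(≡6) mod 11; (2|11)=-1, (6|11)=-1; (−1)^{0·2·5}·(-1)^2·(-1)^0 = +1.
v=3: a=3^-4·(≡2), b=3^-7·(≡2) mod 3; (2|3)=-1, (2|3)=-1; (−1)^{-4·-7·1}·(-1)^-7·(-1)^-4 = -1.
v=7: a=7^0·(≡2), b=7^2·(≡5) mod 7; (2|7)=+1, (5|7)=-1; (−1)^{0·2·3}·(+1)^2·(-1)^0 = +1.
v=41: a=41^0·(≡15), b=41^1·(≡35) mod 41; (15|41)=-1, (35|41)=-1; (−1)^{0·1·20}·(-1)^1·(-1)^0 = -1.
v=∞: 65 > 0 and -246 < 0  ⇒  (a,b)_∞ = +1.
v=2: v_2(a)=0, v_2(b)=1; units ≡ 1, 5 (mod 8); ε·ε+αω+βω = 0·0+0·1+1·0 ≡ 0  ⇒  (a,b)_2 = +1.
Ram(65, -246) = {3, 41}; no ℚ_3-point on the conic.

[3, 41]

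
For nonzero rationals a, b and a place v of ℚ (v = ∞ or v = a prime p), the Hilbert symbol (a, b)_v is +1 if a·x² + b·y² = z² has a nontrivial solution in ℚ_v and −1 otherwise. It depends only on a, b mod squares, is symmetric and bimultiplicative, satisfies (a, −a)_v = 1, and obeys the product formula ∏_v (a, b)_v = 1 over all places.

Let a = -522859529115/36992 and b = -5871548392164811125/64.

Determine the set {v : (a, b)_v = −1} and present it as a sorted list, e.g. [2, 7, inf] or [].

(a, b) ≡ (-29274630, -3045) mod (ℚ^×)²; places V = {2, 3, 5, 7, 11, 17, 19, 23, 29, ∞}.
(a,b)_19: α=1, u≡11; β=2, v≡12 (mod 19); (11|19)=+1, (12|19)=-1; sign (−1)^0·+1^2·-1^1 = -1.
(a,b)_7: α=3, u≡4; β=3, v≡6 (mod 7); (4|7)=+1, (6|7)=-1; sign (−1)^1·+1^3·-1^3 = +1.
(a,b)_3: α=7, u≡1; β=5, v≡2 (mod 3); (1|3)=+1, (2|3)=-1; sign (−1)^1·+1^5·-1^7 = +1.
(a,b)_5: α=1, u≡1; β=3, v≡4 (mod 5); (1|5)=+1, (4|5)=+1; sign (−1)^0·+1^3·+1^1 = +1.
(a,b)_∞: sgn(-29274630)=−, sgn(-3045)=−, so -1.
(a,b)_11: α=1, u≡2; β=2, v≡6 (mod 11); (2|11)=-1, (6|11)=-1; sign (−1)^0·-1^2·-1^1 = -1.
(a,b)_23: α=1, u≡7; β=2, v≡14 (mod 23); (7|23)=-1, (14|23)=-1; sign (−1)^0·-1^2·-1^1 = -1.
(a,b)_17: α=-2, u≡13; β=0, v≡16 (mod 17); (13|17)=+1, (16|17)=+1; sign (−1)^0·+1^0·+1^-2 = +1.
(a,b)_29: α=1, u≡1; β=3, v≡26 (mod 29); (1|29)=+1, (26|29)=-1; sign (−1)^0·+1^3·-1^1 = -1.
(a,b)_2: α=-7, β=-6; u≡5, v≡3 (mod 8); ε(u)ε(v)=0·1, αω(v)=-7·1, βω(u)=-6·1; sum ≡ 1  ⇒  -1.
(-29274630, -3045 / ℚ) ramifies at {2, 11, 19, 23, 29, ∞}: a division algebra.

[2, 11, 19, 23, 29, inf]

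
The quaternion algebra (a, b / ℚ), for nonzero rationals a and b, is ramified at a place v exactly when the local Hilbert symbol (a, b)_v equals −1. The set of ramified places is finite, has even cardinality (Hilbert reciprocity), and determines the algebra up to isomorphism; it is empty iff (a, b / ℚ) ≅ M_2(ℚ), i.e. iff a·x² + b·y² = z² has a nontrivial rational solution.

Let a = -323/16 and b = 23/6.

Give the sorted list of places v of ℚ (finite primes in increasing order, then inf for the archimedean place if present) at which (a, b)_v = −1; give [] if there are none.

[2, 23]

Mod squares: a ≡ -323, b ≡ 138. Check v ∈ {∞, 2, 3, 17, 19, 23}.
v=23: a=23^0·(≡10), b=23^1·(≡4) mod 23; (10|23)=-1, (4|23)=+1; (−1)^{0·1·11}·(-1)^1·(+1)^0 = -1.
v=2: v_2(a)=-4, v_2(b)=-1; units ≡ 5, 5 (mod 8); ε·ε+αω+βω = 0·0+-4·1+-1·1 ≡ 1  ⇒  (a,b)_2 = -1.
v=19: a=19^1·(≡12), b=19^0·(≡7) mod 19; (12|19)=-1, (7|19)=+1; (−1)^{1·0·9}·(-1)^0·(+1)^1 = +1.
v=3: a=3^0·(≡1), b=3^-1·(≡1) mod 3; (1|3)=+1, (1|3)=+1; (−1)^{0·-1·1}·(+1)^-1·(+1)^0 = +1.
v=∞: -323 < 0 and 138 > 0  ⇒  (a,b)_∞ = +1.
v=17: a=17^1·(≡2), b=17^0·(≡1) mod 17; (2|17)=+1, (1|17)=+1; (−1)^{1·0·8}·(+1)^0·(+1)^1 = +1.
(-323, 138 / ℚ) ramifies at {2, 23}: a division algebra.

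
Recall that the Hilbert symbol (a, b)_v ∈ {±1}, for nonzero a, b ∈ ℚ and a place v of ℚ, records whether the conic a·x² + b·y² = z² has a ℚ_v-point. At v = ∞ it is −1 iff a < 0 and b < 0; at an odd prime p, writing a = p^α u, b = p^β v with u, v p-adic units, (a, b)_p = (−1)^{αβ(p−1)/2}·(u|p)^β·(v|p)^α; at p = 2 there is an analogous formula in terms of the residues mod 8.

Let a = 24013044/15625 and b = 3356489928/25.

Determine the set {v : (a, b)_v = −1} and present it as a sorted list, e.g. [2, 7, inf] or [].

(a, b) ≡ (667029, 2903538) mod (ℚ^×)²; places V = {2, 3, 5, 11, 17, 29, 37, 41, ∞}.
(a,b)_29: α=1, u≡5; β=1, v≡14 (mod 29); (5|29)=+1, (14|29)=-1; sign (−1)^0·+1^1·-1^1 = -1.
(a,b)_17: α=1, u≡1; β=2, v≡3 (mod 17); (1|17)=+1, (3|17)=-1; sign (−1)^0·+1^2·-1^1 = -1.
(a,b)_2: α=2, β=3; u≡5, v≡1 (mod 8); ε(u)ε(v)=0·0, αω(v)=2·0, βω(u)=3·1; sum ≡ 1  ⇒  -1.
(a,b)_11: α=1, u≡2; β=1, v≡8 (mod 11); (2|11)=-1, (8|11)=-1; sign (−1)^1·-1^1·-1^1 = -1.
(a,b)_3: α=3, u≡1; β=1, v≡1 (mod 3); (1|3)=+1, (1|3)=+1; sign (−1)^1·+1^1·+1^3 = -1.
(a,b)_5: α=-6, u≡4; β=-2, v≡3 (mod 5); (4|5)=+1, (3|5)=-1; sign (−1)^0·+1^-2·-1^-6 = +1.
(a,b)_∞: sgn(667029)=+, sgn(2903538)=+, so +1.
(a,b)_37: α=0, u≡4; β=1, v≡30 (mod 37); (4|37)=+1, (30|37)=+1; sign (−1)^0·+1^1·+1^0 = +1.
(a,b)_41: α=1, u≡10; β=1, v≡15 (mod 41); (10|41)=+1, (15|41)=-1; sign (−1)^0·+1^1·-1^1 = -1.
Ram(667029, 2903538) = {2, 3, 11, 17, 29, 41}; no ℚ_2-point on the conic.

[2, 3, 11, 17, 29, 41]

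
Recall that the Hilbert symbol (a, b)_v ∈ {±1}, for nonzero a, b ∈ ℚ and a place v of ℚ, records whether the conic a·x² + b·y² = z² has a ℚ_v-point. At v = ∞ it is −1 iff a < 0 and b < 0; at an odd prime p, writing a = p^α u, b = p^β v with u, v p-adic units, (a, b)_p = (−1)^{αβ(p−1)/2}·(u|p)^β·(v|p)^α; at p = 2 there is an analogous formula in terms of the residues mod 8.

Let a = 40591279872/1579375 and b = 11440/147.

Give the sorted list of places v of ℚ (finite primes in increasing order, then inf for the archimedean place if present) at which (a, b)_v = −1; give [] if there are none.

[3, 7]

(a, b) ≡ (1001, 2145) mod (ℚ^×)²; places V = {2, 3, 5, 7, 11, 13, 19, ∞}.
(a,b)_3: α=8, u≡2; β=-1, v≡1 (mod 3); (2|3)=-1, (1|3)=+1; sign (−1)^0·-1^-1·+1^8 = -1.
(a,b)_13: α=3, u≡4; β=1, v≡12 (mod 13); (4|13)=+1, (12|13)=+1; sign (−1)^0·+1^1·+1^3 = +1.
(a,b)_11: α=1, u≡9; β=1, v≡7 (mod 11); (9|11)=+1, (7|11)=-1; sign (−1)^1·+1^1·-1^1 = +1.
(a,b)_19: α=-2, u≡12; β=0, v≡11 (mod 19); (12|19)=-1, (11|19)=+1; sign (−1)^0·-1^0·+1^-2 = +1.
(a,b)_2: α=8, β=4; u≡1, v≡1 (mod 8); ε(u)ε(v)=0·0, αω(v)=8·0, βω(u)=4·0; sum ≡ 0  ⇒  +1.
(a,b)_7: α=-1, u≡3; β=-2, v≡3 (mod 7); (3|7)=-1, (3|7)=-1; sign (−1)^0·-1^-2·-1^-1 = -1.
(a,b)_∞: sgn(1001)=+, sgn(2145)=+, so +1.
(a,b)_5: α=-4, u≡1; β=1, v≡4 (mod 5); (1|5)=+1, (4|5)=+1; sign (−1)^0·+1^1·+1^-4 = +1.
Ram(1001, 2145) = {3, 7}; no ℚ_3-point on the conic.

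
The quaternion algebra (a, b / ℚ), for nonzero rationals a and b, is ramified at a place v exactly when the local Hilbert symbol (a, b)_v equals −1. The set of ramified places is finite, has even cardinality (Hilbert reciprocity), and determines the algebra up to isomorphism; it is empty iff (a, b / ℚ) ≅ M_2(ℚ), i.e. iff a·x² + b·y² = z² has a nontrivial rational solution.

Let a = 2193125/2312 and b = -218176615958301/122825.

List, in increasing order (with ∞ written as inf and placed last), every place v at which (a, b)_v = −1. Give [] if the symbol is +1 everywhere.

(a, b) ≡ (58, -12597) mod (ℚ^×)²; places V = {2, 3, 5, 7, 11, 13, 17, 19, 29, ∞}.
(a,b)_13: α=0, u≡7; β=1, v≡8 (mod 13); (7|13)=-1, (8|13)=-1; sign (−1)^0·-1^1·-1^0 = -1.
(a,b)_19: α=0, u≡17; β=1, v≡8 (mod 19); (17|19)=+1, (8|19)=-1; sign (−1)^0·+1^1·-1^0 = +1.
(a,b)_2: α=-3, β=0; u≡5, v≡3 (mod 8); ε(u)ε(v)=0·1, αω(v)=-3·1, βω(u)=0·1; sum ≡ 1  ⇒  -1.
(a,b)_3: α=0, u≡1; β=11, v≡1 (mod 3); (1|3)=+1, (1|3)=+1; sign (−1)^0·+1^11·+1^0 = +1.
(a,b)_∞: sgn(58)=+, sgn(-12597)=−, so +1.
(a,b)_29: α=1, u≡19; β=2, v≡12 (mod 29); (19|29)=-1, (12|29)=-1; sign (−1)^0·-1^2·-1^1 = -1.
(a,b)_11: α=2, u≡4; β=2, v≡1 (mod 11); (4|11)=+1, (1|11)=+1; sign (−1)^0·+1^2·+1^2 = +1.
(a,b)_5: α=4, u≡2; β=-2, v≡3 (mod 5); (2|5)=-1, (3|5)=-1; sign (−1)^0·-1^-2·-1^4 = +1.
(a,b)_17: α=-2, u≡5; β=-3, v≡14 (mod 17); (5|17)=-1, (14|17)=-1; sign (−1)^0·-1^-3·-1^-2 = -1.
(a,b)_7: α=0, u≡2; β=2, v≡5 (mod 7); (2|7)=+1, (5|7)=-1; sign (−1)^0·+1^2·-1^0 = +1.
|Ram(58, -12597)| = 4, even; anisotropic at {2, 13, 17, 29}.

[2, 13, 17, 29]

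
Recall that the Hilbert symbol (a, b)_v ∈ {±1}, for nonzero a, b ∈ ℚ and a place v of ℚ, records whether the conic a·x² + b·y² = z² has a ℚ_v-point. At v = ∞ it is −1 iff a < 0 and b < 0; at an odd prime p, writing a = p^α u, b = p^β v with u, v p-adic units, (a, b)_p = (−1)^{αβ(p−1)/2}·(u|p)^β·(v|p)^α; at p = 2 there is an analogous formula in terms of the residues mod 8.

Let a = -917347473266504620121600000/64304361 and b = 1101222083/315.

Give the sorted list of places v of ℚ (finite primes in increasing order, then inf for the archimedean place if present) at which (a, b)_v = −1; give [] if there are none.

[5, 7, 13, 37]

Mod squares: a ≡ -3515, b ≡ 228063745. Check v ∈ {∞, 2, 3, 5, 7, 11, 13, 19, 23, 31, 37}.
v=2: v_2(a)=12, v_2(b)=0; units ≡ 5, 1 (mod 8); ε·ε+αω+βω = 0·0+12·0+0·1 ≡ 0  ⇒  (a,b)_2 = +1.
v=37: a=37^3·(≡16), b=37^1·(≡29) mod 37; (16|37)=+1, (29|37)=-1; (−1)^{3·1·18}·(+1)^1·(-1)^3 = -1.
v=7: a=7^4·(≡5), b=7^-1·(≡1) mod 7; (5|7)=-1, (1|7)=+1; (−1)^{4·-1·3}·(-1)^-1·(+1)^4 = -1.
v=11: a=11^-2·(≡3), b=11^0·(≡7) mod 11; (3|11)=+1, (7|11)=-1; (−1)^{-2·0·5}·(+1)^0·(-1)^-2 = +1.
v=3: a=3^-12·(≡1), b=3^-2·(≡1) mod 3; (1|3)=+1, (1|3)=+1; (−1)^{-12·-2·1}·(+1)^-2·(+1)^-12 = +1.
v=31: a=31^2·(≡5), b=31^1·(≡29) mod 31; (5|31)=+1, (29|31)=-1; (−1)^{2·1·15}·(+1)^1·(-1)^2 = +1.
v=23: a=23^2·(≡9), b=23^1·(≡9) mod 23; (9|23)=+1, (9|23)=+1; (−1)^{2·1·11}·(+1)^1·(+1)^2 = +1.
v=5: a=5^5·(≡3), b=5^-1·(≡1) mod 5; (3|5)=-1, (1|5)=+1; (−1)^{5·-1·2}·(-1)^-1·(+1)^5 = -1.
v=19: a=19^3·(≡5), b=19^1·(≡15) mod 19; (5|19)=+1, (15|19)=-1; (−1)^{3·1·9}·(+1)^1·(-1)^3 = +1.
v=13: a=13^2·(≡7), b=13^3·(≡8) mod 13; (7|13)=-1, (8|13)=-1; (−1)^{2·3·6}·(-1)^3·(-1)^2 = -1.
v=∞: -3515 < 0 and 228063745 > 0  ⇒  (a,b)_∞ = +1.
Ram(-3515, 228063745) = {5, 7, 13, 37}; no ℚ_5-point on the conic.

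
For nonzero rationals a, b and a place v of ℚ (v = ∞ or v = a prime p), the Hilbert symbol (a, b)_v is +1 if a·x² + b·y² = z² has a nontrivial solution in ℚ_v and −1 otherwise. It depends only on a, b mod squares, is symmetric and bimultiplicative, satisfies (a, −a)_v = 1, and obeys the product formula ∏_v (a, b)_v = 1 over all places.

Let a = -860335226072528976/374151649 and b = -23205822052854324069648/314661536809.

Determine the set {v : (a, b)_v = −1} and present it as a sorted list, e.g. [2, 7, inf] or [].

[2, 7, 11, 37, 47, inf]

(a, b) ≡ (-112189, -4150993) mod (ℚ^×)²; places V = {2, 3, 7, 11, 23, 29, 31, 37, 47, ∞}.
(a,b)_23: α=-2, u≡7; β=-2, v≡18 (mod 23); (7|23)=-1, (18|23)=+1; sign (−1)^0·-1^-2·+1^-2 = +1.
(a,b)_47: α=1, u≡33; β=1, v≡33 (mod 47); (33|47)=-1, (33|47)=-1; sign (−1)^1·-1^1·-1^1 = -1.
(a,b)_3: α=10, u≡2; β=16, v≡2 (mod 3); (2|3)=-1, (2|3)=-1; sign (−1)^0·-1^16·-1^10 = +1.
(a,b)_∞: sgn(-112189)=−, sgn(-4150993)=−, so -1.
(a,b)_11: α=3, u≡1; β=3, v≡9 (mod 11); (1|11)=+1, (9|11)=+1; sign (−1)^1·+1^3·+1^3 = -1.
(a,b)_7: α=3, u≡6; β=3, v≡5 (mod 7); (6|7)=-1, (5|7)=-1; sign (−1)^1·-1^3·-1^3 = -1.
(a,b)_2: α=4, β=4; u≡3, v≡7 (mod 8); ε(u)ε(v)=1·1, αω(v)=4·0, βω(u)=4·1; sum ≡ 1  ⇒  -1.
(a,b)_29: α=-4, u≡21; β=-6, v≡5 (mod 29); (21|29)=-1, (5|29)=+1; sign (−1)^0·-1^-6·+1^-4 = +1.
(a,b)_37: α=2, u≡6; β=3, v≡14 (mod 37); (6|37)=-1, (14|37)=-1; sign (−1)^0·-1^3·-1^2 = -1.
(a,b)_31: α=1, u≡1; β=1, v≡24 (mod 31); (1|31)=+1, (24|31)=-1; sign (−1)^1·+1^1·-1^1 = +1.
(-112189, -4150993 / ℚ) ramifies at {2, 7, 11, 37, 47, ∞}: a division algebra.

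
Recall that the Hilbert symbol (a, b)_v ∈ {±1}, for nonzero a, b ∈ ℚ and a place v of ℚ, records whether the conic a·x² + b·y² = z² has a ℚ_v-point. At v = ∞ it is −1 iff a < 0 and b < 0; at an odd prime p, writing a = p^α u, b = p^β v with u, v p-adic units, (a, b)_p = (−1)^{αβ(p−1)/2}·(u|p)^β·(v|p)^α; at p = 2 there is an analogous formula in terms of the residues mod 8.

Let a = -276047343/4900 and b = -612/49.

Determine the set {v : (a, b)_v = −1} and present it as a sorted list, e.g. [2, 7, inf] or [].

(a, b) ≡ (-253487, -17) mod (ℚ^×)²; places V = {2, 3, 5, 7, 11, 13, 17, 31, 37, ∞}.
(a,b)_17: α=1, u≡8; β=1, v≡1 (mod 17); (8|17)=+1, (1|17)=+1; sign (−1)^0·+1^1·+1^1 = +1.
(a,b)_37: α=1, u≡31; β=0, v≡23 (mod 37); (31|37)=-1, (23|37)=-1; sign (−1)^0·-1^0·-1^1 = -1.
(a,b)_3: α=2, u≡1; β=2, v≡1 (mod 3); (1|3)=+1, (1|3)=+1; sign (−1)^0·+1^2·+1^2 = +1.
(a,b)_7: α=-2, u≡1; β=-2, v≡4 (mod 7); (1|7)=+1, (4|7)=+1; sign (−1)^0·+1^-2·+1^-2 = +1.
(a,b)_2: α=-2, β=2; u≡1, v≡7 (mod 8); ε(u)ε(v)=0·1, αω(v)=-2·0, βω(u)=2·0; sum ≡ 0  ⇒  +1.
(a,b)_13: α=1, u≡3; β=0, v≡9 (mod 13); (3|13)=+1, (9|13)=+1; sign (−1)^0·+1^0·+1^1 = +1.
(a,b)_5: α=-2, u≡2; β=0, v≡2 (mod 5); (2|5)=-1, (2|5)=-1; sign (−1)^0·-1^0·-1^-2 = +1.
(a,b)_31: α=1, u≡14; β=0, v≡28 (mod 31); (14|31)=+1, (28|31)=+1; sign (−1)^0·+1^0·+1^1 = +1.
(a,b)_∞: sgn(-253487)=−, sgn(-17)=−, so -1.
(a,b)_11: α=2, u≡10; β=0, v≡3 (mod 11); (10|11)=-1, (3|11)=+1; sign (−1)^0·-1^0·+1^2 = +1.
(-253487, -17 / ℚ) ramifies at {37, ∞}: a division algebra.

[37, inf]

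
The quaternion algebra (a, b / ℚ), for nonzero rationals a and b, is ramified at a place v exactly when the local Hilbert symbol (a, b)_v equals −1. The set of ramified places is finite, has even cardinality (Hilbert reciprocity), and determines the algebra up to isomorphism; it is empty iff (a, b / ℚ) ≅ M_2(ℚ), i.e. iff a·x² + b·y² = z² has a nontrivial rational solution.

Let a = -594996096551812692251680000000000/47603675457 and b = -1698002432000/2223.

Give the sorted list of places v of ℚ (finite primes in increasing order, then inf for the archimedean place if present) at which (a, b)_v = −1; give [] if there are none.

[2, 13, 17, 19, 29, inf]

(a, b) ≡ (-28101, -4261985) mod (ℚ^×)²; places V = {2, 3, 5, 7, 11, 13, 17, 19, 29, 31, ∞}.
(a,b)_31: α=6, u≡7; β=2, v≡1 (mod 31); (7|31)=+1, (1|31)=+1; sign (−1)^0·+1^2·+1^6 = +1.
(a,b)_13: α=-4, u≡5; β=-1, v≡11 (mod 13); (5|13)=-1, (11|13)=-1; sign (−1)^0·-1^-1·-1^-4 = -1.
(a,b)_∞: sgn(-28101)=−, sgn(-4261985)=−, so -1.
(a,b)_19: α=-3, u≡14; β=-1, v≡15 (mod 19); (14|19)=-1, (15|19)=-1; sign (−1)^1·-1^-1·-1^-3 = -1.
(a,b)_2: α=14, β=12; u≡3, v≡7 (mod 8); ε(u)ε(v)=1·1, αω(v)=14·0, βω(u)=12·1; sum ≡ 1  ⇒  -1.
(a,b)_7: α=0, u≡2; β=1, v≡5 (mod 7); (2|7)=+1, (5|7)=-1; sign (−1)^0·+1^1·-1^0 = +1.
(a,b)_3: α=-5, u≡2; β=-2, v≡1 (mod 3); (2|3)=-1, (1|3)=+1; sign (−1)^0·-1^-2·+1^-5 = +1.
(a,b)_17: α=5, u≡8; β=1, v≡5 (mod 17); (8|17)=+1, (5|17)=-1; sign (−1)^0·+1^1·-1^5 = -1.
(a,b)_5: α=10, u≡4; β=3, v≡3 (mod 5); (4|5)=+1, (3|5)=-1; sign (−1)^0·+1^3·-1^10 = +1.
(a,b)_29: α=3, u≡3; β=1, v≡6 (mod 29); (3|29)=-1, (6|29)=+1; sign (−1)^0·-1^1·+1^3 = -1.
(a,b)_11: α=2, u≡3; β=0, v≡5 (mod 11); (3|11)=+1, (5|11)=+1; sign (−1)^0·+1^0·+1^2 = +1.
|Ram(-28101, -4261985)| = 6, even; anisotropic at {2, 13, 17, 19, 29, ∞}.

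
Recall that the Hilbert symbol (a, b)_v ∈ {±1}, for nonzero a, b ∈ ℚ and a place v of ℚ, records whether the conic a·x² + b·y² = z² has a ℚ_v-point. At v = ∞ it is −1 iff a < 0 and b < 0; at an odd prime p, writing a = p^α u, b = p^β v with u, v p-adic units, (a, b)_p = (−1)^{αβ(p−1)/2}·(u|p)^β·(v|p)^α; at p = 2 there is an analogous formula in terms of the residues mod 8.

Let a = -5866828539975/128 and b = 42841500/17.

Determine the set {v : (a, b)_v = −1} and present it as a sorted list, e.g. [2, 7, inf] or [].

Mod squares: a ≡ -78, b ≡ 255. Check v ∈ {∞, 2, 3, 5, 13, 17}.
v=17: a=17^2·(≡7), b=17^-1·(≡4) mod 17; (7|17)=-1, (4|17)=+1; (−1)^{2·-1·8}·(-1)^-1·(+1)^2 = -1.
v=3: a=3^7·(≡1), b=3^1·(≡1) mod 3; (1|3)=+1, (1|3)=+1; (−1)^{7·1·1}·(+1)^1·(+1)^7 = -1.
v=2: v_2(a)=-7, v_2(b)=2; units ≡ 1, 7 (mod 8); ε·ε+αω+βω = 0·1+-7·0+2·0 ≡ 0  ⇒  (a,b)_2 = +1.
v=5: a=5^2·(≡2), b=5^3·(≡1) mod 5; (2|5)=-1, (1|5)=+1; (−1)^{2·3·2}·(-1)^3·(+1)^2 = -1.
v=∞: -78 < 0 and 255 > 0  ⇒  (a,b)_∞ = +1.
v=13: a=13^5·(≡2), b=13^4·(≡11) mod 13; (2|13)=-1, (11|13)=-1; (−1)^{5·4·6}·(-1)^4·(-1)^5 = -1.
|Ram(-78, 255)| = 4, even; anisotropic at {3, 5, 13, 17}.

[3, 5, 13, 17]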